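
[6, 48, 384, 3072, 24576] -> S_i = 6*8^i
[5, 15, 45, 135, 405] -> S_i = 5*3^i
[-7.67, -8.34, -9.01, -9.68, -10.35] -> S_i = -7.67 + -0.67*i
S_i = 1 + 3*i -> [1, 4, 7, 10, 13]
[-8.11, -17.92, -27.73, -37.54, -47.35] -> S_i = -8.11 + -9.81*i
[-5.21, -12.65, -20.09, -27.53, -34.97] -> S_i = -5.21 + -7.44*i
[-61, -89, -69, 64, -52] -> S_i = Random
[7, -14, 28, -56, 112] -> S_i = 7*-2^i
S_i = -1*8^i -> [-1, -8, -64, -512, -4096]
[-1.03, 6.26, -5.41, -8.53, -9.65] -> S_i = Random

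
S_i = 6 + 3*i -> [6, 9, 12, 15, 18]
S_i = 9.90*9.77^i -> [9.9, 96.72, 944.98, 9232.49, 90201.44]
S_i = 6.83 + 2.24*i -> [6.83, 9.07, 11.31, 13.55, 15.79]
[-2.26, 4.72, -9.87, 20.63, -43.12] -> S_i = -2.26*(-2.09)^i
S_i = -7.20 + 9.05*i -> [-7.2, 1.85, 10.9, 19.95, 29.0]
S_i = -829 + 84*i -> [-829, -745, -661, -577, -493]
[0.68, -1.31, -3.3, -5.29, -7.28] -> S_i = 0.68 + -1.99*i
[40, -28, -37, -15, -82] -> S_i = Random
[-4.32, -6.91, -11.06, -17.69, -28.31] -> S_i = -4.32*1.60^i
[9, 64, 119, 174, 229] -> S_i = 9 + 55*i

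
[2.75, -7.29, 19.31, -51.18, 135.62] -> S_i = 2.75*(-2.65)^i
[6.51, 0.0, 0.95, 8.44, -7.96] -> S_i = Random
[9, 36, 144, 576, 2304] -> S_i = 9*4^i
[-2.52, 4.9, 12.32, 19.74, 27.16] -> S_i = -2.52 + 7.42*i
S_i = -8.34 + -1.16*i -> [-8.34, -9.5, -10.66, -11.82, -12.98]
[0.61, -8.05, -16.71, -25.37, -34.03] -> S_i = 0.61 + -8.66*i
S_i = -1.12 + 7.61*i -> [-1.12, 6.49, 14.1, 21.71, 29.32]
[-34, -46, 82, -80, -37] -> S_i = Random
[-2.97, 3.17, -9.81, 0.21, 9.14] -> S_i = Random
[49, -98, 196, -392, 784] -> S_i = 49*-2^i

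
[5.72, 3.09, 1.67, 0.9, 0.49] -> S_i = 5.72*0.54^i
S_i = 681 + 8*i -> [681, 689, 697, 705, 713]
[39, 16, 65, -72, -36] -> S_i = Random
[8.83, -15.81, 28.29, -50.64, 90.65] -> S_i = 8.83*(-1.79)^i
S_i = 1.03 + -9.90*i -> [1.03, -8.87, -18.77, -28.67, -38.57]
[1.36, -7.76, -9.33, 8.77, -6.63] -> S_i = Random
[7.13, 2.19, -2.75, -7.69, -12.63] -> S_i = 7.13 + -4.94*i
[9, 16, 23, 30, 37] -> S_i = 9 + 7*i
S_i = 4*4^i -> [4, 16, 64, 256, 1024]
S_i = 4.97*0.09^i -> [4.97, 0.45, 0.04, 0.0, 0.0]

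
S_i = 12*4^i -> [12, 48, 192, 768, 3072]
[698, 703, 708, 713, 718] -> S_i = 698 + 5*i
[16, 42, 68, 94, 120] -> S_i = 16 + 26*i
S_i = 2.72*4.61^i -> [2.72, 12.54, 57.81, 266.48, 1228.49]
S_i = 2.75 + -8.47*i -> [2.75, -5.72, -14.19, -22.66, -31.13]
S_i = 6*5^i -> [6, 30, 150, 750, 3750]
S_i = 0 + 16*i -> [0, 16, 32, 48, 64]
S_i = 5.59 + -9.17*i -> [5.59, -3.58, -12.75, -21.92, -31.09]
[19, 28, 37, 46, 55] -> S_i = 19 + 9*i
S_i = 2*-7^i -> [2, -14, 98, -686, 4802]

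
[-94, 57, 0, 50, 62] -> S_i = Random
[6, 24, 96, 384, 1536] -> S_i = 6*4^i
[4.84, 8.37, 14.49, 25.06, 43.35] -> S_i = 4.84*1.73^i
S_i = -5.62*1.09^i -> [-5.62, -6.13, -6.68, -7.28, -7.93]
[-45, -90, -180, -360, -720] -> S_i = -45*2^i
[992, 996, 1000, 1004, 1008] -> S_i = 992 + 4*i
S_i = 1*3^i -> [1, 3, 9, 27, 81]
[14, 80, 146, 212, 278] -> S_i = 14 + 66*i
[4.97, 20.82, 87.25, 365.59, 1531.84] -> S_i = 4.97*4.19^i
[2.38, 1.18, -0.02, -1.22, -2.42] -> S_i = 2.38 + -1.20*i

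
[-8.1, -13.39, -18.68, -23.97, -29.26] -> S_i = -8.10 + -5.29*i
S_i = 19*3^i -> [19, 57, 171, 513, 1539]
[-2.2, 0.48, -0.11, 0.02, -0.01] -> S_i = -2.20*(-0.22)^i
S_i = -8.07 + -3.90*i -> [-8.07, -11.97, -15.87, -19.77, -23.67]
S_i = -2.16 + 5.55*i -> [-2.16, 3.39, 8.94, 14.49, 20.04]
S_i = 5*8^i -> [5, 40, 320, 2560, 20480]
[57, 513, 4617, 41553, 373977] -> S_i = 57*9^i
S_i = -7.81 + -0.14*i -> [-7.81, -7.95, -8.09, -8.23, -8.37]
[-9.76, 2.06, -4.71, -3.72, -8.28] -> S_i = Random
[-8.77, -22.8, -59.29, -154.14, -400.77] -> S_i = -8.77*2.60^i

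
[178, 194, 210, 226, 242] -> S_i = 178 + 16*i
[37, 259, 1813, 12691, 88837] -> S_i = 37*7^i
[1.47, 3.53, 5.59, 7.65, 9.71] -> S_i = 1.47 + 2.06*i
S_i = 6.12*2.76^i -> [6.12, 16.89, 46.62, 128.67, 355.13]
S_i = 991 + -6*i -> [991, 985, 979, 973, 967]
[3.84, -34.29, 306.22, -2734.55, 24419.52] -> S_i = 3.84*(-8.93)^i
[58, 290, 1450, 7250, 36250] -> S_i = 58*5^i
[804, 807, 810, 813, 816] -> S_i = 804 + 3*i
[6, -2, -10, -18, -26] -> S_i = 6 + -8*i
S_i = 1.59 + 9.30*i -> [1.59, 10.89, 20.19, 29.49, 38.79]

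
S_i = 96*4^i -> [96, 384, 1536, 6144, 24576]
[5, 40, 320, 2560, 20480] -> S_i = 5*8^i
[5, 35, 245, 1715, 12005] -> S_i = 5*7^i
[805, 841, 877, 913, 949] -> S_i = 805 + 36*i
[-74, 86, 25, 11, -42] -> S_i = Random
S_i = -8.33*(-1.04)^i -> [-8.33, 8.66, -9.01, 9.37, -9.74]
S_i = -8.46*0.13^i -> [-8.46, -1.1, -0.14, -0.02, -0.0]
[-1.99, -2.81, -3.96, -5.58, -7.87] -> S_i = -1.99*1.41^i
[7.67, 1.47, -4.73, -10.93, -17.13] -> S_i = 7.67 + -6.20*i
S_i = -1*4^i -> [-1, -4, -16, -64, -256]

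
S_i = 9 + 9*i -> [9, 18, 27, 36, 45]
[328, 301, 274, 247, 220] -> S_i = 328 + -27*i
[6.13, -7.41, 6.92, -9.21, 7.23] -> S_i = Random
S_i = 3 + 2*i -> [3, 5, 7, 9, 11]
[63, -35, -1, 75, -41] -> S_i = Random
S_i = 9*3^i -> [9, 27, 81, 243, 729]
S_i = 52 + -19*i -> [52, 33, 14, -5, -24]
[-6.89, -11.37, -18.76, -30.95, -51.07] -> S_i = -6.89*1.65^i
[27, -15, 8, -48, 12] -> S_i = Random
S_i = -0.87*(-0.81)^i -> [-0.87, 0.7, -0.57, 0.46, -0.37]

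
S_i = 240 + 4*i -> [240, 244, 248, 252, 256]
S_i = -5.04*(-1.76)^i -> [-5.04, 8.87, -15.61, 27.48, -48.36]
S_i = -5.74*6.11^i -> [-5.74, -35.07, -214.29, -1309.29, -7999.76]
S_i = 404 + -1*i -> [404, 403, 402, 401, 400]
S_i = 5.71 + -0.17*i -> [5.71, 5.54, 5.37, 5.2, 5.03]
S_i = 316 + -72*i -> [316, 244, 172, 100, 28]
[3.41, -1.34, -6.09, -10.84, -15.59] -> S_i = 3.41 + -4.75*i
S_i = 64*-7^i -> [64, -448, 3136, -21952, 153664]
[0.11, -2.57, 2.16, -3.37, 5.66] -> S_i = Random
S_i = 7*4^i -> [7, 28, 112, 448, 1792]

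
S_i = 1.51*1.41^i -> [1.51, 2.13, 3.0, 4.23, 5.97]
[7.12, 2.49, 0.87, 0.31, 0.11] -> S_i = 7.12*0.35^i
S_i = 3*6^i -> [3, 18, 108, 648, 3888]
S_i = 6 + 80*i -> [6, 86, 166, 246, 326]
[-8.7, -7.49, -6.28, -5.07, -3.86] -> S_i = -8.70 + 1.21*i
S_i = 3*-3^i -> [3, -9, 27, -81, 243]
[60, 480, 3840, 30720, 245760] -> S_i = 60*8^i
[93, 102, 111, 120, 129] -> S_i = 93 + 9*i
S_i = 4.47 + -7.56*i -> [4.47, -3.09, -10.65, -18.21, -25.77]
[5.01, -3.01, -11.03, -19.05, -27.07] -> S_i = 5.01 + -8.02*i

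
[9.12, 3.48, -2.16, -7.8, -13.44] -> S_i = 9.12 + -5.64*i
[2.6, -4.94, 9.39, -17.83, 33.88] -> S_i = 2.60*(-1.90)^i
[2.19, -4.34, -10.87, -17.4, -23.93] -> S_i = 2.19 + -6.53*i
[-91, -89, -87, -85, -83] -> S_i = -91 + 2*i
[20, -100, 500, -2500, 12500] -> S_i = 20*-5^i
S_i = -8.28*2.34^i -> [-8.28, -19.38, -45.34, -106.09, -248.25]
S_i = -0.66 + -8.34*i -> [-0.66, -9.0, -17.34, -25.68, -34.02]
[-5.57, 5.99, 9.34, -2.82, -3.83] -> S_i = Random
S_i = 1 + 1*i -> [1, 2, 3, 4, 5]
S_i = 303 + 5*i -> [303, 308, 313, 318, 323]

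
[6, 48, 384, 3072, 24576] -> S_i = 6*8^i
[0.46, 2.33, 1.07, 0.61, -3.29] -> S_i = Random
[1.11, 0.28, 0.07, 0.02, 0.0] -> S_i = 1.11*0.25^i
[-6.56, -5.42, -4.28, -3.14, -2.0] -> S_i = -6.56 + 1.14*i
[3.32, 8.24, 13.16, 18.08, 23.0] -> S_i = 3.32 + 4.92*i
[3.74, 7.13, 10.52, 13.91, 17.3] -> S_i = 3.74 + 3.39*i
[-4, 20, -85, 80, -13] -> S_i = Random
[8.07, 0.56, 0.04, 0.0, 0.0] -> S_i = 8.07*0.07^i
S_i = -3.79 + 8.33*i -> [-3.79, 4.54, 12.87, 21.2, 29.53]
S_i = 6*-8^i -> [6, -48, 384, -3072, 24576]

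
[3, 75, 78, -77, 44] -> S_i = Random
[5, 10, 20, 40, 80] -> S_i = 5*2^i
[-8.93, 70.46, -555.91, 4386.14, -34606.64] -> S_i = -8.93*(-7.89)^i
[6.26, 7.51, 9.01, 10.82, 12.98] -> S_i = 6.26*1.20^i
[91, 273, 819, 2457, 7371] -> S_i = 91*3^i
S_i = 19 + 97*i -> [19, 116, 213, 310, 407]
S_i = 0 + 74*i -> [0, 74, 148, 222, 296]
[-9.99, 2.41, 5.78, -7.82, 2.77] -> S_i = Random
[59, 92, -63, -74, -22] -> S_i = Random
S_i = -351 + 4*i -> [-351, -347, -343, -339, -335]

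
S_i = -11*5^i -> [-11, -55, -275, -1375, -6875]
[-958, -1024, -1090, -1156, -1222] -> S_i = -958 + -66*i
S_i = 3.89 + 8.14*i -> [3.89, 12.03, 20.17, 28.31, 36.45]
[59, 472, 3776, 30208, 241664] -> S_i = 59*8^i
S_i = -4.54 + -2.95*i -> [-4.54, -7.49, -10.44, -13.39, -16.34]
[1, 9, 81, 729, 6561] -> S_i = 1*9^i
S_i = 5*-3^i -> [5, -15, 45, -135, 405]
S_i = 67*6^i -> [67, 402, 2412, 14472, 86832]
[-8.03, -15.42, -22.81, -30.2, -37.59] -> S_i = -8.03 + -7.39*i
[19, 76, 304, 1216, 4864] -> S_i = 19*4^i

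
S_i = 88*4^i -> [88, 352, 1408, 5632, 22528]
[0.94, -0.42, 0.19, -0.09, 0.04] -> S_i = 0.94*(-0.45)^i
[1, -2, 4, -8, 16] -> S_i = 1*-2^i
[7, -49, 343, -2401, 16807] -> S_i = 7*-7^i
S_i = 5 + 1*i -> [5, 6, 7, 8, 9]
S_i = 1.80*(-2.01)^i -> [1.8, -3.62, 7.27, -14.62, 29.38]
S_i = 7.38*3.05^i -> [7.38, 22.51, 68.65, 209.39, 638.64]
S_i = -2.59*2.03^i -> [-2.59, -5.26, -10.67, -21.67, -43.98]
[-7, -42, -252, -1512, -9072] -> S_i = -7*6^i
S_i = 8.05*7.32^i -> [8.05, 58.93, 431.34, 3157.4, 23112.14]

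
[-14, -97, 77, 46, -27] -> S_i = Random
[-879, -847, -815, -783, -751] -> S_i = -879 + 32*i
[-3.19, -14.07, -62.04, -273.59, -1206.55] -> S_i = -3.19*4.41^i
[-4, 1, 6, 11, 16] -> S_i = -4 + 5*i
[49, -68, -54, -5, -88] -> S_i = Random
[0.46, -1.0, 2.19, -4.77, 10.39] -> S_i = 0.46*(-2.18)^i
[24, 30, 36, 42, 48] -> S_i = 24 + 6*i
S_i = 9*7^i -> [9, 63, 441, 3087, 21609]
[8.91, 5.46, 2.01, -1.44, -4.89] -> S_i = 8.91 + -3.45*i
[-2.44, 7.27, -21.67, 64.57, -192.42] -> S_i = -2.44*(-2.98)^i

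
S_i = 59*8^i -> [59, 472, 3776, 30208, 241664]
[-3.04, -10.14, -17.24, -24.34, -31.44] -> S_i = -3.04 + -7.10*i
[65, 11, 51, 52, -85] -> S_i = Random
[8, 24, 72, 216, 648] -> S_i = 8*3^i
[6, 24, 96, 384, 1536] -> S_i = 6*4^i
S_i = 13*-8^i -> [13, -104, 832, -6656, 53248]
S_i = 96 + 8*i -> [96, 104, 112, 120, 128]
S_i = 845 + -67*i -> [845, 778, 711, 644, 577]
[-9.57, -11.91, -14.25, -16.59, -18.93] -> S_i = -9.57 + -2.34*i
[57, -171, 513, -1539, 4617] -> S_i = 57*-3^i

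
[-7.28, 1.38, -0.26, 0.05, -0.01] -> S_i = -7.28*(-0.19)^i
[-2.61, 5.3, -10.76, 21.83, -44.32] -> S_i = -2.61*(-2.03)^i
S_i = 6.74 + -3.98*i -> [6.74, 2.76, -1.22, -5.2, -9.18]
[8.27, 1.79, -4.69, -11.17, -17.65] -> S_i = 8.27 + -6.48*i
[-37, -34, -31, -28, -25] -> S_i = -37 + 3*i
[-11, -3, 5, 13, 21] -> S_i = -11 + 8*i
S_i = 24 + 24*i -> [24, 48, 72, 96, 120]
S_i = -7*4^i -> [-7, -28, -112, -448, -1792]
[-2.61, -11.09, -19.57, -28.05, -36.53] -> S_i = -2.61 + -8.48*i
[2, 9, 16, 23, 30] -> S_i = 2 + 7*i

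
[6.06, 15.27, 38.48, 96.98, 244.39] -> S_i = 6.06*2.52^i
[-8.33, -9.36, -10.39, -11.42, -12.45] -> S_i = -8.33 + -1.03*i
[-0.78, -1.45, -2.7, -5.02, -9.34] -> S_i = -0.78*1.86^i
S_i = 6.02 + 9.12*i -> [6.02, 15.14, 24.26, 33.38, 42.5]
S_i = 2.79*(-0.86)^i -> [2.79, -2.4, 2.06, -1.77, 1.53]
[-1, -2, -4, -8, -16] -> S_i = -1*2^i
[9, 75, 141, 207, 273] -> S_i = 9 + 66*i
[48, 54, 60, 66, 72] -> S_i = 48 + 6*i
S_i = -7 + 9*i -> [-7, 2, 11, 20, 29]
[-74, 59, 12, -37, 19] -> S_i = Random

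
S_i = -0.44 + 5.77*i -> [-0.44, 5.33, 11.1, 16.87, 22.64]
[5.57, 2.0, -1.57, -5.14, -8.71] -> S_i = 5.57 + -3.57*i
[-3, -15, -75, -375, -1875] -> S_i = -3*5^i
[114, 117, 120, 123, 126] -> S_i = 114 + 3*i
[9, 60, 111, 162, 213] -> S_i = 9 + 51*i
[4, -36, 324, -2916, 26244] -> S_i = 4*-9^i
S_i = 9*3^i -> [9, 27, 81, 243, 729]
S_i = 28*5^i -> [28, 140, 700, 3500, 17500]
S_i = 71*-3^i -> [71, -213, 639, -1917, 5751]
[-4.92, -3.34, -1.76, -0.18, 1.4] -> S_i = -4.92 + 1.58*i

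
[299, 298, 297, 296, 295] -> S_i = 299 + -1*i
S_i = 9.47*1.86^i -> [9.47, 17.61, 32.76, 60.94, 113.34]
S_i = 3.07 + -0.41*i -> [3.07, 2.66, 2.25, 1.84, 1.43]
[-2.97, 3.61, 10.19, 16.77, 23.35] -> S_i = -2.97 + 6.58*i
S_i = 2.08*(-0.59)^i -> [2.08, -1.23, 0.72, -0.43, 0.25]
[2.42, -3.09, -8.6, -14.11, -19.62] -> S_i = 2.42 + -5.51*i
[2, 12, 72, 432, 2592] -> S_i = 2*6^i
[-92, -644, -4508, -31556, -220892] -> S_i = -92*7^i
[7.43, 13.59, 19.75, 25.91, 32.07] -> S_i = 7.43 + 6.16*i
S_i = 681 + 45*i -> [681, 726, 771, 816, 861]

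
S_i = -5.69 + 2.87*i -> [-5.69, -2.82, 0.05, 2.92, 5.79]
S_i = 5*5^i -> [5, 25, 125, 625, 3125]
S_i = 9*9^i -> [9, 81, 729, 6561, 59049]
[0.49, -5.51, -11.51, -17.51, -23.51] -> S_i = 0.49 + -6.00*i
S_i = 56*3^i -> [56, 168, 504, 1512, 4536]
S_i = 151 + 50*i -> [151, 201, 251, 301, 351]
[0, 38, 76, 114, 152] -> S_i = 0 + 38*i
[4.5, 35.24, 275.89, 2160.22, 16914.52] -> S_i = 4.50*7.83^i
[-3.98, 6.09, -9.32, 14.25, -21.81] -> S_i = -3.98*(-1.53)^i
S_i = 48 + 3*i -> [48, 51, 54, 57, 60]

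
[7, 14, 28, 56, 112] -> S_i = 7*2^i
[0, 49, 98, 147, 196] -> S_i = 0 + 49*i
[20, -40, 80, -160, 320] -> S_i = 20*-2^i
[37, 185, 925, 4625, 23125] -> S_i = 37*5^i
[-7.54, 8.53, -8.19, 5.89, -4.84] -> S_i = Random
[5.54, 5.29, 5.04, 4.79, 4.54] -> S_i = 5.54 + -0.25*i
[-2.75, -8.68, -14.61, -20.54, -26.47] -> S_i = -2.75 + -5.93*i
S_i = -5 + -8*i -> [-5, -13, -21, -29, -37]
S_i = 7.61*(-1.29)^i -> [7.61, -9.82, 12.66, -16.34, 21.07]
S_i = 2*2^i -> [2, 4, 8, 16, 32]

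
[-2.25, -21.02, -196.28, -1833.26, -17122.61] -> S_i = -2.25*9.34^i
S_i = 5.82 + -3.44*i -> [5.82, 2.38, -1.06, -4.5, -7.94]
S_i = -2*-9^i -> [-2, 18, -162, 1458, -13122]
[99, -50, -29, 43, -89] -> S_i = Random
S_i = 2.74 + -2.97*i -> [2.74, -0.23, -3.2, -6.17, -9.14]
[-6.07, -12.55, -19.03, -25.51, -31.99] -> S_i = -6.07 + -6.48*i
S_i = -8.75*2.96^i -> [-8.75, -25.9, -76.66, -226.93, -671.7]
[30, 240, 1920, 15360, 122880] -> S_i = 30*8^i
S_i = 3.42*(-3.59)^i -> [3.42, -12.28, 44.08, -158.24, 568.07]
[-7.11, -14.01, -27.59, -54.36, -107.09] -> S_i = -7.11*1.97^i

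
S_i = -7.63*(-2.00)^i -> [-7.63, 15.26, -30.52, 61.04, -122.08]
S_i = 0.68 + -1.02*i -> [0.68, -0.34, -1.36, -2.38, -3.4]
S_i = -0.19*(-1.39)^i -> [-0.19, 0.26, -0.37, 0.51, -0.71]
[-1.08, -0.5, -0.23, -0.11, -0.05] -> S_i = -1.08*0.46^i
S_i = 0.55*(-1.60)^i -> [0.55, -0.88, 1.41, -2.25, 3.6]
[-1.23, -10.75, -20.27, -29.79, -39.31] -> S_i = -1.23 + -9.52*i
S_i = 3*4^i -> [3, 12, 48, 192, 768]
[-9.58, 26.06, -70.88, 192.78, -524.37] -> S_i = -9.58*(-2.72)^i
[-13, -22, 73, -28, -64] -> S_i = Random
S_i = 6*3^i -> [6, 18, 54, 162, 486]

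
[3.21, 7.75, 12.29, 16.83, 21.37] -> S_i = 3.21 + 4.54*i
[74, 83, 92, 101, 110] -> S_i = 74 + 9*i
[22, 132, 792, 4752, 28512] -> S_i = 22*6^i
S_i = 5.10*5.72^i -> [5.1, 29.17, 166.86, 954.46, 5459.52]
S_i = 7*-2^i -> [7, -14, 28, -56, 112]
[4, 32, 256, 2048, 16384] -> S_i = 4*8^i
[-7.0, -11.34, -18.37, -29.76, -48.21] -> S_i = -7.00*1.62^i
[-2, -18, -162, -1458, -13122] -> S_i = -2*9^i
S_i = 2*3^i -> [2, 6, 18, 54, 162]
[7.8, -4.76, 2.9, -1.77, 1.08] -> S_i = 7.80*(-0.61)^i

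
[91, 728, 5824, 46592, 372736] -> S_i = 91*8^i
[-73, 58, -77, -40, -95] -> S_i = Random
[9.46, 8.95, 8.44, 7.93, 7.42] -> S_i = 9.46 + -0.51*i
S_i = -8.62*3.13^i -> [-8.62, -26.98, -84.45, -264.33, -827.34]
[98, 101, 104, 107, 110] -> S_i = 98 + 3*i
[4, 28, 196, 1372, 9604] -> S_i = 4*7^i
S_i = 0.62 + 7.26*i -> [0.62, 7.88, 15.14, 22.4, 29.66]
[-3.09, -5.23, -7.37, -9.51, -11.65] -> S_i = -3.09 + -2.14*i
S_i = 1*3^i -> [1, 3, 9, 27, 81]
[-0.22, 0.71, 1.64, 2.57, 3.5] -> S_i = -0.22 + 0.93*i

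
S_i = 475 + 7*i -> [475, 482, 489, 496, 503]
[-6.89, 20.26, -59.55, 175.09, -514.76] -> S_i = -6.89*(-2.94)^i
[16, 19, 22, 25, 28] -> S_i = 16 + 3*i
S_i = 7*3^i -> [7, 21, 63, 189, 567]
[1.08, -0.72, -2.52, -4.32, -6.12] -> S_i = 1.08 + -1.80*i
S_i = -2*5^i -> [-2, -10, -50, -250, -1250]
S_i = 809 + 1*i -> [809, 810, 811, 812, 813]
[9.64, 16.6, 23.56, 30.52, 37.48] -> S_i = 9.64 + 6.96*i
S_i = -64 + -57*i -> [-64, -121, -178, -235, -292]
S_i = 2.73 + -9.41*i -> [2.73, -6.68, -16.09, -25.5, -34.91]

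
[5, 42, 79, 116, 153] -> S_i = 5 + 37*i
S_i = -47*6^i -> [-47, -282, -1692, -10152, -60912]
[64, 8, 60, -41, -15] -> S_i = Random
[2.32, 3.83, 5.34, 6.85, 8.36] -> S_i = 2.32 + 1.51*i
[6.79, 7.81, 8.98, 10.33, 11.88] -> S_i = 6.79*1.15^i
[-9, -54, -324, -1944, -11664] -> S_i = -9*6^i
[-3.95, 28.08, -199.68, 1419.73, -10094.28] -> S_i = -3.95*(-7.11)^i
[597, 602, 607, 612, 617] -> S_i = 597 + 5*i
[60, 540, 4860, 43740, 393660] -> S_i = 60*9^i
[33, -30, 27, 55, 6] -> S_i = Random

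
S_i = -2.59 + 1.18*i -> [-2.59, -1.41, -0.23, 0.95, 2.13]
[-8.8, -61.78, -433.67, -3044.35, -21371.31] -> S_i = -8.80*7.02^i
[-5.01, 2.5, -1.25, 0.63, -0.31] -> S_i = -5.01*(-0.50)^i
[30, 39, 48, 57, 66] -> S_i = 30 + 9*i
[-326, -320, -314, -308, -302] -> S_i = -326 + 6*i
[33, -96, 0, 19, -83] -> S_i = Random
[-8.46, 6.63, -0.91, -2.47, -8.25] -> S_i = Random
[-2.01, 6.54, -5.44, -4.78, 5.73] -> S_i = Random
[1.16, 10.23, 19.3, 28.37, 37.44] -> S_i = 1.16 + 9.07*i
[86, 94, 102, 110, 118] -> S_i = 86 + 8*i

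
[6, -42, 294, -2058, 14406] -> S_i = 6*-7^i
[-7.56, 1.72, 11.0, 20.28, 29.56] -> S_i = -7.56 + 9.28*i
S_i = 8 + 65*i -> [8, 73, 138, 203, 268]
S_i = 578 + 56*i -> [578, 634, 690, 746, 802]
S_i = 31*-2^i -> [31, -62, 124, -248, 496]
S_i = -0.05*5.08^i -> [-0.05, -0.25, -1.29, -6.55, -33.3]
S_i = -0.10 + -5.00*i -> [-0.1, -5.1, -10.1, -15.1, -20.1]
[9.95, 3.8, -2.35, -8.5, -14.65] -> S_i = 9.95 + -6.15*i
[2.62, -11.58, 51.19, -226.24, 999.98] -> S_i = 2.62*(-4.42)^i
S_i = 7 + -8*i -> [7, -1, -9, -17, -25]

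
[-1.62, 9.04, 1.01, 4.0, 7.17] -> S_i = Random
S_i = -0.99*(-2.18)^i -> [-0.99, 2.16, -4.7, 10.26, -22.36]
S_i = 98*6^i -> [98, 588, 3528, 21168, 127008]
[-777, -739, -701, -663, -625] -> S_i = -777 + 38*i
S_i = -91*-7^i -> [-91, 637, -4459, 31213, -218491]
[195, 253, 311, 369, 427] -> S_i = 195 + 58*i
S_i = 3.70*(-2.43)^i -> [3.7, -8.99, 21.85, -53.09, 129.01]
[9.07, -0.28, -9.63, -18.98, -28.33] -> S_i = 9.07 + -9.35*i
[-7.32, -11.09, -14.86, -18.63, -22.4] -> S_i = -7.32 + -3.77*i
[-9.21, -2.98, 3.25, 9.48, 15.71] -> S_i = -9.21 + 6.23*i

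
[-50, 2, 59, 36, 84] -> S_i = Random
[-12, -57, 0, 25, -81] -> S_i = Random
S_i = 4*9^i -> [4, 36, 324, 2916, 26244]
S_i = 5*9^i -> [5, 45, 405, 3645, 32805]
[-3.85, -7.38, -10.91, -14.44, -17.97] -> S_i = -3.85 + -3.53*i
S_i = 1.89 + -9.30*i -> [1.89, -7.41, -16.71, -26.01, -35.31]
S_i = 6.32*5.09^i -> [6.32, 32.17, 163.74, 833.43, 4242.17]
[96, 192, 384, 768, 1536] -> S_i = 96*2^i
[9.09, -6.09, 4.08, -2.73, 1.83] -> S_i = 9.09*(-0.67)^i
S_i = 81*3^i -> [81, 243, 729, 2187, 6561]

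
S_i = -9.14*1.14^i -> [-9.14, -10.42, -11.88, -13.54, -15.44]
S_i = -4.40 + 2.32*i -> [-4.4, -2.08, 0.24, 2.56, 4.88]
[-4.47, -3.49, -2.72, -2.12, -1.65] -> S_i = -4.47*0.78^i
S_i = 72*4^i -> [72, 288, 1152, 4608, 18432]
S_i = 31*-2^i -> [31, -62, 124, -248, 496]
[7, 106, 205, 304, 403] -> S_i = 7 + 99*i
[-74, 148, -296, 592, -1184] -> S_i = -74*-2^i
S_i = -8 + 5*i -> [-8, -3, 2, 7, 12]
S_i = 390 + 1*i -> [390, 391, 392, 393, 394]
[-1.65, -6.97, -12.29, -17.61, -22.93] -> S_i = -1.65 + -5.32*i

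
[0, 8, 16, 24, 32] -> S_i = 0 + 8*i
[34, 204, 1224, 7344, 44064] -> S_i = 34*6^i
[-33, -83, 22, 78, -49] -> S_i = Random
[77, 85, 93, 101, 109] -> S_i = 77 + 8*i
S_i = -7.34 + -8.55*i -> [-7.34, -15.89, -24.44, -32.99, -41.54]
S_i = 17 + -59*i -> [17, -42, -101, -160, -219]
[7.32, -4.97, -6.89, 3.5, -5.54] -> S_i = Random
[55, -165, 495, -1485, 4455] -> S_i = 55*-3^i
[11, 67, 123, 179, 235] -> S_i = 11 + 56*i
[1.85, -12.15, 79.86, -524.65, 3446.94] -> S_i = 1.85*(-6.57)^i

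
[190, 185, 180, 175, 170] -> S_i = 190 + -5*i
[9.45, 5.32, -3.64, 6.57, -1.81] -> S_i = Random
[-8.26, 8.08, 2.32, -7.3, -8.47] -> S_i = Random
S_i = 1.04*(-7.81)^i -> [1.04, -8.12, 63.44, -495.43, 3869.35]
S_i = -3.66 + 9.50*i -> [-3.66, 5.84, 15.34, 24.84, 34.34]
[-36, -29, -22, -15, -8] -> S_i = -36 + 7*i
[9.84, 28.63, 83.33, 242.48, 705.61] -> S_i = 9.84*2.91^i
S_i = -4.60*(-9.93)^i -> [-4.6, 45.68, -453.58, 4504.07, -44725.46]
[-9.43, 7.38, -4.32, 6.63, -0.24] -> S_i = Random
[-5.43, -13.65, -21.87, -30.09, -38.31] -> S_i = -5.43 + -8.22*i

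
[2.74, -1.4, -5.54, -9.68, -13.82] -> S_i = 2.74 + -4.14*i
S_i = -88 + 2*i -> [-88, -86, -84, -82, -80]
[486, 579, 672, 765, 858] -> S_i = 486 + 93*i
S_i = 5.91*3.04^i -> [5.91, 17.97, 54.62, 166.04, 504.76]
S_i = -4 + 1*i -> [-4, -3, -2, -1, 0]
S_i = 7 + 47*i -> [7, 54, 101, 148, 195]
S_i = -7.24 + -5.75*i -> [-7.24, -12.99, -18.74, -24.49, -30.24]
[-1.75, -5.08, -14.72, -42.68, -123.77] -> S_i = -1.75*2.90^i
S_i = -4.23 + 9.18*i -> [-4.23, 4.95, 14.13, 23.31, 32.49]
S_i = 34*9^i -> [34, 306, 2754, 24786, 223074]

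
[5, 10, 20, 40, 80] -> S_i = 5*2^i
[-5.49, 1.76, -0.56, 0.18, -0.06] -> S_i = -5.49*(-0.32)^i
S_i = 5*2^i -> [5, 10, 20, 40, 80]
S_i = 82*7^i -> [82, 574, 4018, 28126, 196882]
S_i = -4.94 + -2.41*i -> [-4.94, -7.35, -9.76, -12.17, -14.58]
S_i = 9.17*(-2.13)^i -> [9.17, -19.53, 41.6, -88.62, 188.75]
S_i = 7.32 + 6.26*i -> [7.32, 13.58, 19.84, 26.1, 32.36]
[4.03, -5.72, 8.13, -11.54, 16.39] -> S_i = 4.03*(-1.42)^i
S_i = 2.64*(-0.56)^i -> [2.64, -1.48, 0.83, -0.46, 0.26]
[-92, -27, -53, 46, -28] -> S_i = Random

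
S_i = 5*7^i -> [5, 35, 245, 1715, 12005]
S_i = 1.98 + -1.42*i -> [1.98, 0.56, -0.86, -2.28, -3.7]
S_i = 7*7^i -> [7, 49, 343, 2401, 16807]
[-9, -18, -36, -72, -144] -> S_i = -9*2^i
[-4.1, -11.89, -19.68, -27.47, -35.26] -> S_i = -4.10 + -7.79*i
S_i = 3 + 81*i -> [3, 84, 165, 246, 327]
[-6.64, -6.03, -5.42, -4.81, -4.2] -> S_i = -6.64 + 0.61*i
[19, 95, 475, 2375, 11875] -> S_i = 19*5^i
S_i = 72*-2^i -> [72, -144, 288, -576, 1152]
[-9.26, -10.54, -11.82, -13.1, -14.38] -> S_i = -9.26 + -1.28*i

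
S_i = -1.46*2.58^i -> [-1.46, -3.77, -9.72, -25.07, -64.69]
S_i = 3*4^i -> [3, 12, 48, 192, 768]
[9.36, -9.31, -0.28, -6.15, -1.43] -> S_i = Random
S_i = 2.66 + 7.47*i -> [2.66, 10.13, 17.6, 25.07, 32.54]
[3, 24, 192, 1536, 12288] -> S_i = 3*8^i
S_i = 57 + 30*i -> [57, 87, 117, 147, 177]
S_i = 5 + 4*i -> [5, 9, 13, 17, 21]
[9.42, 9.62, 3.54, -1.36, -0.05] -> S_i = Random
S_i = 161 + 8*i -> [161, 169, 177, 185, 193]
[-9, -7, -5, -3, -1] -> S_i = -9 + 2*i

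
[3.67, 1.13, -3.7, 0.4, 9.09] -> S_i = Random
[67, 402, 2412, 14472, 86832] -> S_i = 67*6^i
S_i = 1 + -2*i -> [1, -1, -3, -5, -7]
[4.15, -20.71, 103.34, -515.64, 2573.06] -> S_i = 4.15*(-4.99)^i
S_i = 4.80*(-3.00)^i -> [4.8, -14.4, 43.2, -129.6, 388.8]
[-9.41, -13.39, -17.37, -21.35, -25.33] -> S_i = -9.41 + -3.98*i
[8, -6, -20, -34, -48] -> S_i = 8 + -14*i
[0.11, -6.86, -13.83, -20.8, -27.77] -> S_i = 0.11 + -6.97*i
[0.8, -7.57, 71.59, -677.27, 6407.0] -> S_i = 0.80*(-9.46)^i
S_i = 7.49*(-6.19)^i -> [7.49, -46.36, 286.99, -1776.45, 10996.25]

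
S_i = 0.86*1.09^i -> [0.86, 0.94, 1.02, 1.11, 1.21]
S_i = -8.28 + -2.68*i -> [-8.28, -10.96, -13.64, -16.32, -19.0]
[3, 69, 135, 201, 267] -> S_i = 3 + 66*i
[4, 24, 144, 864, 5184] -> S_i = 4*6^i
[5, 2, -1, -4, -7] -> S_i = 5 + -3*i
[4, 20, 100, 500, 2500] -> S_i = 4*5^i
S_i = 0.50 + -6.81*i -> [0.5, -6.31, -13.12, -19.93, -26.74]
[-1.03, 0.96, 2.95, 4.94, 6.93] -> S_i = -1.03 + 1.99*i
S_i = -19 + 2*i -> [-19, -17, -15, -13, -11]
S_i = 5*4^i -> [5, 20, 80, 320, 1280]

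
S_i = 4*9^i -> [4, 36, 324, 2916, 26244]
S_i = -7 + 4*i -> [-7, -3, 1, 5, 9]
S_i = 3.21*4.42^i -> [3.21, 14.19, 62.71, 277.19, 1225.16]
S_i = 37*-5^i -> [37, -185, 925, -4625, 23125]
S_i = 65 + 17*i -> [65, 82, 99, 116, 133]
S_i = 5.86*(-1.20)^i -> [5.86, -7.03, 8.44, -10.13, 12.15]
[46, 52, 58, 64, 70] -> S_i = 46 + 6*i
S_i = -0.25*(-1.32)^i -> [-0.25, 0.33, -0.44, 0.57, -0.76]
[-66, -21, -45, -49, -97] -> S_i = Random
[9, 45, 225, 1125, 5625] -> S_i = 9*5^i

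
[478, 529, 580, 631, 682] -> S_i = 478 + 51*i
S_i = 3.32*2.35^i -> [3.32, 7.8, 18.33, 43.09, 101.25]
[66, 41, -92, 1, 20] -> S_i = Random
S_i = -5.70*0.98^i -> [-5.7, -5.59, -5.47, -5.36, -5.26]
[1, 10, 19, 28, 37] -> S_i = 1 + 9*i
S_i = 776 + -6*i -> [776, 770, 764, 758, 752]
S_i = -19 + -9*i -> [-19, -28, -37, -46, -55]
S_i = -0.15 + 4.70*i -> [-0.15, 4.55, 9.25, 13.95, 18.65]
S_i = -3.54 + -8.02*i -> [-3.54, -11.56, -19.58, -27.6, -35.62]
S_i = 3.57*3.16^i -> [3.57, 11.28, 35.65, 112.65, 355.97]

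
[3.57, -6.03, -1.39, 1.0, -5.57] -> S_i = Random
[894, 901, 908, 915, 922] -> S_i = 894 + 7*i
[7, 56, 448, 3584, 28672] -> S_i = 7*8^i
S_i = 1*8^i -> [1, 8, 64, 512, 4096]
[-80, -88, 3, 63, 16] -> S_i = Random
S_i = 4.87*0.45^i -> [4.87, 2.19, 0.99, 0.44, 0.2]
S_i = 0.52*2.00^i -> [0.52, 1.04, 2.08, 4.16, 8.32]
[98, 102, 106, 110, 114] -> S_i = 98 + 4*i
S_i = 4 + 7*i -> [4, 11, 18, 25, 32]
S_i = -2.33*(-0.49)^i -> [-2.33, 1.14, -0.56, 0.27, -0.13]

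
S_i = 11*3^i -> [11, 33, 99, 297, 891]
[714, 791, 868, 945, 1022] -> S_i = 714 + 77*i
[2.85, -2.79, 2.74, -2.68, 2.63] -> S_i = 2.85*(-0.98)^i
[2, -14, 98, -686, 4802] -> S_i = 2*-7^i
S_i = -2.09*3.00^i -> [-2.09, -6.27, -18.81, -56.43, -169.29]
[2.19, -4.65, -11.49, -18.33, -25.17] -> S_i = 2.19 + -6.84*i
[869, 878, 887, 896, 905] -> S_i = 869 + 9*i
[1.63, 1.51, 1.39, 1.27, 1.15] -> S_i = 1.63 + -0.12*i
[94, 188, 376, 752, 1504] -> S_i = 94*2^i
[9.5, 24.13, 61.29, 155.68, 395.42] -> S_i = 9.50*2.54^i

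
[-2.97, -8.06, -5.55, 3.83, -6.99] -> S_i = Random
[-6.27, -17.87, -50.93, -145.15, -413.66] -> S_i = -6.27*2.85^i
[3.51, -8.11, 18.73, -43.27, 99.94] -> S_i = 3.51*(-2.31)^i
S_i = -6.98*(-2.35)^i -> [-6.98, 16.4, -38.55, 90.59, -212.88]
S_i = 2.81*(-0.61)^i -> [2.81, -1.71, 1.05, -0.64, 0.39]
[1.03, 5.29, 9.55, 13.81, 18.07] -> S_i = 1.03 + 4.26*i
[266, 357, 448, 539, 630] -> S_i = 266 + 91*i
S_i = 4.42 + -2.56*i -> [4.42, 1.86, -0.7, -3.26, -5.82]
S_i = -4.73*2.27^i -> [-4.73, -10.74, -24.37, -55.33, -125.59]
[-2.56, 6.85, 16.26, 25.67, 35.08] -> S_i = -2.56 + 9.41*i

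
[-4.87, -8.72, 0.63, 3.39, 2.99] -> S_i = Random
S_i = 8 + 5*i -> [8, 13, 18, 23, 28]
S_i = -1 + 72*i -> [-1, 71, 143, 215, 287]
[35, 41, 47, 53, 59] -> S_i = 35 + 6*i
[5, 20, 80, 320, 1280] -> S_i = 5*4^i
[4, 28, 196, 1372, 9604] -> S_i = 4*7^i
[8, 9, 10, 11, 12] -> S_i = 8 + 1*i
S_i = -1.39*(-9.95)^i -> [-1.39, 13.83, -137.61, 1369.25, -13624.08]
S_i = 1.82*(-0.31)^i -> [1.82, -0.56, 0.17, -0.05, 0.02]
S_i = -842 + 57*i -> [-842, -785, -728, -671, -614]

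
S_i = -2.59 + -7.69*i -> [-2.59, -10.28, -17.97, -25.66, -33.35]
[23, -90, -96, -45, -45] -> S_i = Random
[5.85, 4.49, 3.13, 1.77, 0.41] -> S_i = 5.85 + -1.36*i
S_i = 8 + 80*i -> [8, 88, 168, 248, 328]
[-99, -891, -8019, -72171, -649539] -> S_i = -99*9^i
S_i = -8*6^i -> [-8, -48, -288, -1728, -10368]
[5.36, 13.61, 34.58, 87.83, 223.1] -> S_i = 5.36*2.54^i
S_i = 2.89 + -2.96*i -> [2.89, -0.07, -3.03, -5.99, -8.95]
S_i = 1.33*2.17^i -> [1.33, 2.89, 6.26, 13.59, 29.49]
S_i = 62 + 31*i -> [62, 93, 124, 155, 186]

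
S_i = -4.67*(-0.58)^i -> [-4.67, 2.71, -1.57, 0.91, -0.53]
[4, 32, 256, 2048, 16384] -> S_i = 4*8^i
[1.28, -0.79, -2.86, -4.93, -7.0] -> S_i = 1.28 + -2.07*i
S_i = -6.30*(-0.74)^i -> [-6.3, 4.66, -3.45, 2.55, -1.89]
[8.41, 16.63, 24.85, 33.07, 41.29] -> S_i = 8.41 + 8.22*i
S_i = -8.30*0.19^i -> [-8.3, -1.58, -0.3, -0.06, -0.01]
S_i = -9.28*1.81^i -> [-9.28, -16.8, -30.4, -55.03, -99.6]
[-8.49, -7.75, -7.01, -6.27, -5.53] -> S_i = -8.49 + 0.74*i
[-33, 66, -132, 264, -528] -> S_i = -33*-2^i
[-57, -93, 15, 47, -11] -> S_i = Random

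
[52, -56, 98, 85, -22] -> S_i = Random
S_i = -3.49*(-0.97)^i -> [-3.49, 3.39, -3.28, 3.19, -3.09]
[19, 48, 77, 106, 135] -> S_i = 19 + 29*i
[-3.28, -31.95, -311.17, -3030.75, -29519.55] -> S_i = -3.28*9.74^i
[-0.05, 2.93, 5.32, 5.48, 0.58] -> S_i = Random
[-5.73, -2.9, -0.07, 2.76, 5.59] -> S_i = -5.73 + 2.83*i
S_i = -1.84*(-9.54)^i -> [-1.84, 17.55, -167.46, 1597.58, -15240.92]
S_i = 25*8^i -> [25, 200, 1600, 12800, 102400]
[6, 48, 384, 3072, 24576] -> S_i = 6*8^i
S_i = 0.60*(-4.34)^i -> [0.6, -2.6, 11.3, -49.05, 212.87]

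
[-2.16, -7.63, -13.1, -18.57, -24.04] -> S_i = -2.16 + -5.47*i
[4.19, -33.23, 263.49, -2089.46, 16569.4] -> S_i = 4.19*(-7.93)^i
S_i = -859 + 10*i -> [-859, -849, -839, -829, -819]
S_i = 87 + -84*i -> [87, 3, -81, -165, -249]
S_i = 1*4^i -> [1, 4, 16, 64, 256]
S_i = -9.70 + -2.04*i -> [-9.7, -11.74, -13.78, -15.82, -17.86]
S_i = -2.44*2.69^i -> [-2.44, -6.56, -17.66, -47.49, -127.76]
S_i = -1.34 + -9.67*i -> [-1.34, -11.01, -20.68, -30.35, -40.02]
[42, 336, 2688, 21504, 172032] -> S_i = 42*8^i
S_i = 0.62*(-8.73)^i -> [0.62, -5.41, 47.25, -412.51, 3601.21]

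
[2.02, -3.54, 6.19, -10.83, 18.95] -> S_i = 2.02*(-1.75)^i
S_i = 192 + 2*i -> [192, 194, 196, 198, 200]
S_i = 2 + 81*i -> [2, 83, 164, 245, 326]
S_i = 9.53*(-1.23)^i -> [9.53, -11.72, 14.42, -17.73, 21.81]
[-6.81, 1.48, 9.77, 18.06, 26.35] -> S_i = -6.81 + 8.29*i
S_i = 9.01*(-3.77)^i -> [9.01, -33.97, 128.06, -482.78, 1820.08]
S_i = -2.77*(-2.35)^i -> [-2.77, 6.51, -15.3, 35.95, -84.48]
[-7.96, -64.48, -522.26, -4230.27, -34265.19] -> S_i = -7.96*8.10^i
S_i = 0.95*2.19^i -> [0.95, 2.08, 4.56, 9.98, 21.85]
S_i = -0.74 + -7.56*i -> [-0.74, -8.3, -15.86, -23.42, -30.98]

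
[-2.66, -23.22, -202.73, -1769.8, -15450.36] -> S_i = -2.66*8.73^i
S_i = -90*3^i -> [-90, -270, -810, -2430, -7290]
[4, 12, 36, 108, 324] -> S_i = 4*3^i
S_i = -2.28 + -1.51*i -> [-2.28, -3.79, -5.3, -6.81, -8.32]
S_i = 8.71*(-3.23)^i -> [8.71, -28.13, 90.87, -293.51, 948.04]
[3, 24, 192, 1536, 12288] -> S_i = 3*8^i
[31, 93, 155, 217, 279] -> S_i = 31 + 62*i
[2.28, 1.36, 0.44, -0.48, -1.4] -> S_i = 2.28 + -0.92*i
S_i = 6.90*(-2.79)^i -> [6.9, -19.25, 53.71, -149.85, 418.09]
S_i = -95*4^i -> [-95, -380, -1520, -6080, -24320]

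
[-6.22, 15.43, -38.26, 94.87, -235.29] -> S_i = -6.22*(-2.48)^i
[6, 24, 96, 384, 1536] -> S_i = 6*4^i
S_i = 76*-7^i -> [76, -532, 3724, -26068, 182476]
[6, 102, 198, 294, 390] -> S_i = 6 + 96*i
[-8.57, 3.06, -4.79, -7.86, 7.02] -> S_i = Random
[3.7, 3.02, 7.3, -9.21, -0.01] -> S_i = Random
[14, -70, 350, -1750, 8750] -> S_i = 14*-5^i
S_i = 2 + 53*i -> [2, 55, 108, 161, 214]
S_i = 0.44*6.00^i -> [0.44, 2.64, 15.84, 95.04, 570.24]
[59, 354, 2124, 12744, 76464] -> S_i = 59*6^i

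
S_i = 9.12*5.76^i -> [9.12, 52.53, 302.58, 1742.86, 10038.87]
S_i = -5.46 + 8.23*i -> [-5.46, 2.77, 11.0, 19.23, 27.46]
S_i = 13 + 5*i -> [13, 18, 23, 28, 33]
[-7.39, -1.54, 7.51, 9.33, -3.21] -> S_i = Random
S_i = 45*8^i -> [45, 360, 2880, 23040, 184320]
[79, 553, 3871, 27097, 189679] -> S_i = 79*7^i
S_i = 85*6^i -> [85, 510, 3060, 18360, 110160]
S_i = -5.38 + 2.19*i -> [-5.38, -3.19, -1.0, 1.19, 3.38]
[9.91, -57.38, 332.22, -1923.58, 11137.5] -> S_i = 9.91*(-5.79)^i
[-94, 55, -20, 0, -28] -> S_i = Random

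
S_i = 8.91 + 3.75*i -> [8.91, 12.66, 16.41, 20.16, 23.91]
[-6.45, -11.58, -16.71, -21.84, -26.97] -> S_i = -6.45 + -5.13*i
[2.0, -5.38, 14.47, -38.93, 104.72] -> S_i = 2.00*(-2.69)^i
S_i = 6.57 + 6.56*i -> [6.57, 13.13, 19.69, 26.25, 32.81]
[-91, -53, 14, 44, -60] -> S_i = Random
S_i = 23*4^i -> [23, 92, 368, 1472, 5888]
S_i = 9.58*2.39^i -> [9.58, 22.9, 54.72, 130.79, 312.58]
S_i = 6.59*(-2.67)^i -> [6.59, -17.6, 46.98, -125.44, 334.91]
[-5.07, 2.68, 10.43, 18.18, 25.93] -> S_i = -5.07 + 7.75*i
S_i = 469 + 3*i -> [469, 472, 475, 478, 481]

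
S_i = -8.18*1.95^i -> [-8.18, -15.95, -31.1, -60.65, -118.27]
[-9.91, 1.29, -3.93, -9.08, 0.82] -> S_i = Random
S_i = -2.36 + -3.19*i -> [-2.36, -5.55, -8.74, -11.93, -15.12]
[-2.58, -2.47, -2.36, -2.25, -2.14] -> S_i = -2.58 + 0.11*i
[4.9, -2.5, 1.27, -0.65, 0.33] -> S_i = 4.90*(-0.51)^i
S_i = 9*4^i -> [9, 36, 144, 576, 2304]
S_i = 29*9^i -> [29, 261, 2349, 21141, 190269]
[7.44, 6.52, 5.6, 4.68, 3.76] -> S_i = 7.44 + -0.92*i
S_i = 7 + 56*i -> [7, 63, 119, 175, 231]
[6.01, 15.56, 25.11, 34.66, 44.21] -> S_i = 6.01 + 9.55*i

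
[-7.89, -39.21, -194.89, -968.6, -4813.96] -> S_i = -7.89*4.97^i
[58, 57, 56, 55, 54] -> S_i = 58 + -1*i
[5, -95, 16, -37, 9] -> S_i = Random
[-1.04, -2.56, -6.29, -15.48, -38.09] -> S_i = -1.04*2.46^i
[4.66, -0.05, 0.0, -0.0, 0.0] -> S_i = 4.66*(-0.01)^i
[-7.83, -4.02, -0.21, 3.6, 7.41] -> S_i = -7.83 + 3.81*i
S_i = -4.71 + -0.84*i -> [-4.71, -5.55, -6.39, -7.23, -8.07]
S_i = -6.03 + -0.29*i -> [-6.03, -6.32, -6.61, -6.9, -7.19]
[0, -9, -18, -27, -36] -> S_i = 0 + -9*i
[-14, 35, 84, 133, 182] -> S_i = -14 + 49*i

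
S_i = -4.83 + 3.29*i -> [-4.83, -1.54, 1.75, 5.04, 8.33]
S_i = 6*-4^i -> [6, -24, 96, -384, 1536]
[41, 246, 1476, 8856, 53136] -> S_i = 41*6^i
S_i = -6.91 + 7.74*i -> [-6.91, 0.83, 8.57, 16.31, 24.05]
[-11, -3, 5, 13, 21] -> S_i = -11 + 8*i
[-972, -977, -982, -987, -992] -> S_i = -972 + -5*i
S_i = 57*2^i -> [57, 114, 228, 456, 912]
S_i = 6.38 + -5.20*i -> [6.38, 1.18, -4.02, -9.22, -14.42]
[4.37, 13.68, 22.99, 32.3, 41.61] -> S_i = 4.37 + 9.31*i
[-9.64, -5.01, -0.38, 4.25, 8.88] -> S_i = -9.64 + 4.63*i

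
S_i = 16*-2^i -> [16, -32, 64, -128, 256]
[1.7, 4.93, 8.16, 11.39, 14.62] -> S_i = 1.70 + 3.23*i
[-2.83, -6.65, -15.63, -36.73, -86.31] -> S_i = -2.83*2.35^i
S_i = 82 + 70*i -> [82, 152, 222, 292, 362]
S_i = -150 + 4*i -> [-150, -146, -142, -138, -134]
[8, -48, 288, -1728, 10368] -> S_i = 8*-6^i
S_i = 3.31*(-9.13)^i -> [3.31, -30.22, 275.91, -2519.07, 22999.11]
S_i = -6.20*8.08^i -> [-6.2, -50.1, -404.78, -3270.59, -26426.35]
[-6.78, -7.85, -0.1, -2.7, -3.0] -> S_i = Random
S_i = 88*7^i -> [88, 616, 4312, 30184, 211288]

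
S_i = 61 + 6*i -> [61, 67, 73, 79, 85]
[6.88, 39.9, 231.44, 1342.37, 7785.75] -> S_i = 6.88*5.80^i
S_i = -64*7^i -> [-64, -448, -3136, -21952, -153664]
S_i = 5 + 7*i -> [5, 12, 19, 26, 33]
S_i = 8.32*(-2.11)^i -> [8.32, -17.56, 37.04, -78.16, 164.91]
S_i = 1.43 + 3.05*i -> [1.43, 4.48, 7.53, 10.58, 13.63]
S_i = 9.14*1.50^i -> [9.14, 13.71, 20.56, 30.85, 46.27]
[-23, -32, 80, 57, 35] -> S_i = Random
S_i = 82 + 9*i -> [82, 91, 100, 109, 118]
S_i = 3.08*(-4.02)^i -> [3.08, -12.38, 49.77, -200.09, 804.37]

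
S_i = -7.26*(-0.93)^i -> [-7.26, 6.75, -6.28, 5.84, -5.43]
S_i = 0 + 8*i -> [0, 8, 16, 24, 32]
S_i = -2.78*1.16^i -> [-2.78, -3.22, -3.74, -4.34, -5.03]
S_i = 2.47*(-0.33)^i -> [2.47, -0.82, 0.27, -0.09, 0.03]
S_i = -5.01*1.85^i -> [-5.01, -9.27, -17.15, -31.72, -58.68]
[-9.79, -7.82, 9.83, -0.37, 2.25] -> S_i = Random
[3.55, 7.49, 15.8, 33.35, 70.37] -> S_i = 3.55*2.11^i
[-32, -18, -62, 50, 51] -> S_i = Random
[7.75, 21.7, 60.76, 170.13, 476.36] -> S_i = 7.75*2.80^i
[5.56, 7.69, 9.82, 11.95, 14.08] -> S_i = 5.56 + 2.13*i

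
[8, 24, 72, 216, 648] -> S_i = 8*3^i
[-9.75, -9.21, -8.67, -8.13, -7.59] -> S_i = -9.75 + 0.54*i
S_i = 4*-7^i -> [4, -28, 196, -1372, 9604]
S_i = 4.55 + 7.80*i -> [4.55, 12.35, 20.15, 27.95, 35.75]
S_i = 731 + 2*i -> [731, 733, 735, 737, 739]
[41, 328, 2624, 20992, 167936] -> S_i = 41*8^i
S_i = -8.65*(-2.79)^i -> [-8.65, 24.13, -67.33, 187.86, -524.12]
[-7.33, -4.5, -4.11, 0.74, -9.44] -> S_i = Random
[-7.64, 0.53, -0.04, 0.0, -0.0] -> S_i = -7.64*(-0.07)^i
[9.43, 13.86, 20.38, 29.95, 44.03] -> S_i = 9.43*1.47^i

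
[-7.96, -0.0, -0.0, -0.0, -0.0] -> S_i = -7.96*0.00^i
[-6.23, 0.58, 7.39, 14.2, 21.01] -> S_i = -6.23 + 6.81*i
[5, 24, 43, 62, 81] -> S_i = 5 + 19*i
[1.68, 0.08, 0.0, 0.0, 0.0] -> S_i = 1.68*0.05^i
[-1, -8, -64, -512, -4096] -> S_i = -1*8^i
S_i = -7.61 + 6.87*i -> [-7.61, -0.74, 6.13, 13.0, 19.87]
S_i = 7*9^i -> [7, 63, 567, 5103, 45927]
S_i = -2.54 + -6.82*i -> [-2.54, -9.36, -16.18, -23.0, -29.82]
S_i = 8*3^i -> [8, 24, 72, 216, 648]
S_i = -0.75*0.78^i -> [-0.75, -0.58, -0.46, -0.36, -0.28]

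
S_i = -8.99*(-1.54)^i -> [-8.99, 13.84, -21.32, 32.83, -50.56]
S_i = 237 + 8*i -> [237, 245, 253, 261, 269]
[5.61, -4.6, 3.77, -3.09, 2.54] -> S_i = 5.61*(-0.82)^i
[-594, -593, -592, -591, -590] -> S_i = -594 + 1*i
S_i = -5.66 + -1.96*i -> [-5.66, -7.62, -9.58, -11.54, -13.5]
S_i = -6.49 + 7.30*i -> [-6.49, 0.81, 8.11, 15.41, 22.71]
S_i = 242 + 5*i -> [242, 247, 252, 257, 262]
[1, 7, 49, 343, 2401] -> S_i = 1*7^i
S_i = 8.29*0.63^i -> [8.29, 5.22, 3.29, 2.07, 1.31]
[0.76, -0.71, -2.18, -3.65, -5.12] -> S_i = 0.76 + -1.47*i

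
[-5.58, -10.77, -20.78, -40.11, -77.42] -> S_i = -5.58*1.93^i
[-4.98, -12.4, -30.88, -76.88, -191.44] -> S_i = -4.98*2.49^i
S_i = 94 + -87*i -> [94, 7, -80, -167, -254]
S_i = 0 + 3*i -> [0, 3, 6, 9, 12]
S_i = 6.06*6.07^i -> [6.06, 36.78, 223.28, 1355.31, 8226.73]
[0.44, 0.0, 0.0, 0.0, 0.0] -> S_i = 0.44*0.00^i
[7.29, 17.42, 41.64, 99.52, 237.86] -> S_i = 7.29*2.39^i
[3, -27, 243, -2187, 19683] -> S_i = 3*-9^i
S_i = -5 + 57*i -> [-5, 52, 109, 166, 223]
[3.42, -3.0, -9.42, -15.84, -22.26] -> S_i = 3.42 + -6.42*i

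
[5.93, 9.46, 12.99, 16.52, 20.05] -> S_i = 5.93 + 3.53*i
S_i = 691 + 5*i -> [691, 696, 701, 706, 711]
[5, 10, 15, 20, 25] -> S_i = 5 + 5*i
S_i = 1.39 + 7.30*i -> [1.39, 8.69, 15.99, 23.29, 30.59]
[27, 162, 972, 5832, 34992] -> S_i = 27*6^i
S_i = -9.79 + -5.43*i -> [-9.79, -15.22, -20.65, -26.08, -31.51]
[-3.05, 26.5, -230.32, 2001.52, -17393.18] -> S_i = -3.05*(-8.69)^i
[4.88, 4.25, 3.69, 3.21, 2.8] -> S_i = 4.88*0.87^i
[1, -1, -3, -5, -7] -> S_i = 1 + -2*i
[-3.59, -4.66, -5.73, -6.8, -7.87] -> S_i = -3.59 + -1.07*i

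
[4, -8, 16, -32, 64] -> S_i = 4*-2^i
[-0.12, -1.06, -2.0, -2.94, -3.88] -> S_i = -0.12 + -0.94*i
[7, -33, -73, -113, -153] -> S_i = 7 + -40*i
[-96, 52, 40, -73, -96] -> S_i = Random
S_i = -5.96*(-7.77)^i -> [-5.96, 46.31, -359.82, 2795.82, -21723.53]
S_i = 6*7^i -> [6, 42, 294, 2058, 14406]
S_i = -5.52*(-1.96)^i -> [-5.52, 10.82, -21.21, 41.56, -81.46]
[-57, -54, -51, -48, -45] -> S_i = -57 + 3*i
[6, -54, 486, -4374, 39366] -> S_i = 6*-9^i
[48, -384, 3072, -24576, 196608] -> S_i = 48*-8^i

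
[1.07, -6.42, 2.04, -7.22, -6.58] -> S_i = Random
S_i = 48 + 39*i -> [48, 87, 126, 165, 204]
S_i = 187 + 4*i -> [187, 191, 195, 199, 203]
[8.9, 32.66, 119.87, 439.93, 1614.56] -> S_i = 8.90*3.67^i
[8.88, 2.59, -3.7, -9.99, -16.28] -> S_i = 8.88 + -6.29*i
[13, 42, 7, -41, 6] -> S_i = Random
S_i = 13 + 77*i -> [13, 90, 167, 244, 321]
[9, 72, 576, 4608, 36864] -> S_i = 9*8^i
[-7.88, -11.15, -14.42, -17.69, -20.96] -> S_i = -7.88 + -3.27*i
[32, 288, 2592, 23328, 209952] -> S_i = 32*9^i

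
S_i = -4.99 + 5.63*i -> [-4.99, 0.64, 6.27, 11.9, 17.53]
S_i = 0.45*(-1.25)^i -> [0.45, -0.56, 0.7, -0.88, 1.1]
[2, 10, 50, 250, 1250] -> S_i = 2*5^i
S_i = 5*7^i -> [5, 35, 245, 1715, 12005]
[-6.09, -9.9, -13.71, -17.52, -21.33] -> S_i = -6.09 + -3.81*i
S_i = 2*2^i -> [2, 4, 8, 16, 32]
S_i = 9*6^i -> [9, 54, 324, 1944, 11664]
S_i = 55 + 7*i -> [55, 62, 69, 76, 83]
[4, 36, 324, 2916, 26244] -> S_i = 4*9^i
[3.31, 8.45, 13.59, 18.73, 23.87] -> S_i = 3.31 + 5.14*i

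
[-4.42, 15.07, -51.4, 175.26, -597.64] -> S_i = -4.42*(-3.41)^i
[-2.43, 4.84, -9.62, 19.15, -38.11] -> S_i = -2.43*(-1.99)^i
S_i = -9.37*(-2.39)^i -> [-9.37, 22.39, -53.52, 127.92, -305.73]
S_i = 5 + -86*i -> [5, -81, -167, -253, -339]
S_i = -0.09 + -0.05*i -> [-0.09, -0.14, -0.19, -0.24, -0.29]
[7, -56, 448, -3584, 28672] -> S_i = 7*-8^i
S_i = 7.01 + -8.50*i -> [7.01, -1.49, -9.99, -18.49, -26.99]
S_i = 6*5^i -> [6, 30, 150, 750, 3750]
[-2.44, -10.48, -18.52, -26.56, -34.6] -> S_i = -2.44 + -8.04*i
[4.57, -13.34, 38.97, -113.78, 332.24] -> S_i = 4.57*(-2.92)^i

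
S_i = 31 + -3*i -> [31, 28, 25, 22, 19]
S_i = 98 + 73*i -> [98, 171, 244, 317, 390]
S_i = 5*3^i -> [5, 15, 45, 135, 405]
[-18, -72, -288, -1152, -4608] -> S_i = -18*4^i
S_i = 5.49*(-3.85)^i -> [5.49, -21.14, 81.38, -313.3, 1206.19]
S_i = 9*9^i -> [9, 81, 729, 6561, 59049]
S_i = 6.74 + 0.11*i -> [6.74, 6.85, 6.96, 7.07, 7.18]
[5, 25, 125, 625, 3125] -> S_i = 5*5^i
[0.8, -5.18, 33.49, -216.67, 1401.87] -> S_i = 0.80*(-6.47)^i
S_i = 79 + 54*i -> [79, 133, 187, 241, 295]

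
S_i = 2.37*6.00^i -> [2.37, 14.22, 85.32, 511.92, 3071.52]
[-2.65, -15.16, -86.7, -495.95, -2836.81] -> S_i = -2.65*5.72^i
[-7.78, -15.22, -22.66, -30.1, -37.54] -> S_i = -7.78 + -7.44*i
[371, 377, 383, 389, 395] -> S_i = 371 + 6*i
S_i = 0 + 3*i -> [0, 3, 6, 9, 12]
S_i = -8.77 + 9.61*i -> [-8.77, 0.84, 10.45, 20.06, 29.67]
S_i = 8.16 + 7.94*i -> [8.16, 16.1, 24.04, 31.98, 39.92]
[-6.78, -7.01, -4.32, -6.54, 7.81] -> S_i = Random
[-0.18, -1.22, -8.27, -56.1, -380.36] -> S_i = -0.18*6.78^i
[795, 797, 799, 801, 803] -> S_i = 795 + 2*i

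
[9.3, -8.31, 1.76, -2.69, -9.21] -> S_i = Random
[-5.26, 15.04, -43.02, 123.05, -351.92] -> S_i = -5.26*(-2.86)^i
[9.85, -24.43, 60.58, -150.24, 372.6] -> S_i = 9.85*(-2.48)^i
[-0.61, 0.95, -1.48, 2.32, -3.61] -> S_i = -0.61*(-1.56)^i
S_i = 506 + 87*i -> [506, 593, 680, 767, 854]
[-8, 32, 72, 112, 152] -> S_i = -8 + 40*i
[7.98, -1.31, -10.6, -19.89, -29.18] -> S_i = 7.98 + -9.29*i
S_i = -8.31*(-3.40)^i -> [-8.31, 28.25, -96.06, 326.62, -1110.5]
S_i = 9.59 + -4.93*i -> [9.59, 4.66, -0.27, -5.2, -10.13]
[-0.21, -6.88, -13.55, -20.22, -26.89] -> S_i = -0.21 + -6.67*i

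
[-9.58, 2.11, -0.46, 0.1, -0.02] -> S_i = -9.58*(-0.22)^i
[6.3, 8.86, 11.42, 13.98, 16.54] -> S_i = 6.30 + 2.56*i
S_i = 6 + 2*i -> [6, 8, 10, 12, 14]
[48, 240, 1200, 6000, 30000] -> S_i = 48*5^i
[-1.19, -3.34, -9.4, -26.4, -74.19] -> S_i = -1.19*2.81^i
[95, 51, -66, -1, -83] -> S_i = Random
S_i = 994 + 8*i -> [994, 1002, 1010, 1018, 1026]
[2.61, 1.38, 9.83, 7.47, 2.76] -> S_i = Random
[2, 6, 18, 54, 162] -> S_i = 2*3^i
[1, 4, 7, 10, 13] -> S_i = 1 + 3*i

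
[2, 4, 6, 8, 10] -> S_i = 2 + 2*i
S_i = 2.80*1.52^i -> [2.8, 4.26, 6.47, 9.83, 14.95]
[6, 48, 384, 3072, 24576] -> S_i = 6*8^i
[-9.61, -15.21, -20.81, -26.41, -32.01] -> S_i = -9.61 + -5.60*i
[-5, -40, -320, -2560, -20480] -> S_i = -5*8^i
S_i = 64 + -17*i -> [64, 47, 30, 13, -4]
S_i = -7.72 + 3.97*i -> [-7.72, -3.75, 0.22, 4.19, 8.16]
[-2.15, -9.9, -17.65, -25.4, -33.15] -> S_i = -2.15 + -7.75*i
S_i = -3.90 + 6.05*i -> [-3.9, 2.15, 8.2, 14.25, 20.3]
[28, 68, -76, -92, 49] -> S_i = Random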